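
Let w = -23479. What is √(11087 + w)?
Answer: 2*I*√3098 ≈ 111.32*I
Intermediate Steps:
√(11087 + w) = √(11087 - 23479) = √(-12392) = 2*I*√3098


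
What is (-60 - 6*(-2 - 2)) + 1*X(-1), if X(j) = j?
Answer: -37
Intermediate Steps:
(-60 - 6*(-2 - 2)) + 1*X(-1) = (-60 - 6*(-2 - 2)) + 1*(-1) = (-60 - 6*(-4)) - 1 = (-60 - 1*(-24)) - 1 = (-60 + 24) - 1 = -36 - 1 = -37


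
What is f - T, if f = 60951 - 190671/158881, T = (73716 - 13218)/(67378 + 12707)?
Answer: 258504906951954/4241328295 ≈ 60949.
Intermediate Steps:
T = 20166/26695 (T = 60498/80085 = 60498*(1/80085) = 20166/26695 ≈ 0.75542)
f = 9683765160/158881 (f = 60951 - 190671/158881 = 9683765160/158881 ≈ 60950.)
f - T = 9683765160/158881 - 1*20166/26695 = 9683765160/158881 - 20166/26695 = 258504906951954/4241328295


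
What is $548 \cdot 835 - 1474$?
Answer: $456106$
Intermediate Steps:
$548 \cdot 835 - 1474 = 457580 - 1474 = 456106$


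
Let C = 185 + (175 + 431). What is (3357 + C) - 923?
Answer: 3225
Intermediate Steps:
C = 791 (C = 185 + 606 = 791)
(3357 + C) - 923 = (3357 + 791) - 923 = 4148 - 923 = 3225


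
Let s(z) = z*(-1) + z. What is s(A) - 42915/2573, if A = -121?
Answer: -42915/2573 ≈ -16.679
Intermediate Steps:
s(z) = 0 (s(z) = -z + z = 0)
s(A) - 42915/2573 = 0 - 42915/2573 = -42915/2573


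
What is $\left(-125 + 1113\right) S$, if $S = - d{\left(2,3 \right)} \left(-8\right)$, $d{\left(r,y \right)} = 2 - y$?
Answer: $-7904$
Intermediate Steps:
$S = -8$ ($S = - (2 - 3) \left(-8\right) = \left(-1\right) \left(-1\right) \left(-8\right) = 1 \left(-8\right) = -8$)
$\left(-125 + 1113\right) S = \left(-125 + 1113\right) \left(-8\right) = 988 \left(-8\right) = -7904$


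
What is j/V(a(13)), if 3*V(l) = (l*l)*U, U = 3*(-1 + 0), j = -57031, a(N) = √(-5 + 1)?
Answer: -57031/4 ≈ -14258.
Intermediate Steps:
a(N) = 2*I (a(N) = √(-4) = 2*I)
U = -3 (U = 3*(-1) = -3)
V(l) = -l² (V(l) = ((l*l)*(-3))/3 = (l²*(-3))/3 = (-3*l²)/3 = -l²)
j/V(a(13)) = -57031/((-(2*I)²)) = -57031/((-1*(-4))) = -57031/4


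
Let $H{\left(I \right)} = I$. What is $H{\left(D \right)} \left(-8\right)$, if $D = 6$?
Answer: $-48$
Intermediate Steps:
$H{\left(D \right)} \left(-8\right) = 6 \left(-8\right) = -48$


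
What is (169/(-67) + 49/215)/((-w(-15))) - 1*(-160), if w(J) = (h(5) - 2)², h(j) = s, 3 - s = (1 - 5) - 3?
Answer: 36885063/230480 ≈ 160.04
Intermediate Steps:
s = 10 (s = 3 - ((1 - 5) - 3) = 3 - (-4 - 3) = 3 - 1*(-7) = 3 + 7 = 10)
h(j) = 10
w(J) = 64 (w(J) = (10 - 2)² = 8² = 64)
(169/(-67) + 49/215)/((-w(-15))) - 1*(-160) = (169/(-67) + 49/215)/((-1*64)) - 1*(-160) = (169*(-1/67) + 49*(1/215))/(-64) + 160 = (-169/67 + 49/215)*(-1/64) + 160 = -33052/14405*(-1/64) + 160 = 8263/230480 + 160 = 36885063/230480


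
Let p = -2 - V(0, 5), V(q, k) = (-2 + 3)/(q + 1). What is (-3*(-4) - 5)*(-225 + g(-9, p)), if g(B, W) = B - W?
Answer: -1617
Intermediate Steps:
V(q, k) = 1/(1 + q)
p = -3 (p = -2 - 1/(1 + 0) = -2 - 1/1 = -2 - 1*1 = -2 - 1 = -3)
(-3*(-4) - 5)*(-225 + g(-9, p)) = (-3*(-4) - 5)*(-225 + (-9 - 1*(-3))) = (12 - 5)*(-225 + (-9 + 3)) = 7*(-225 - 6) = 7*(-231) = -1617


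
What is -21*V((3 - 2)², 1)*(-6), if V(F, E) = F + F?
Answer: 252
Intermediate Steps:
V(F, E) = 2*F
-21*V((3 - 2)², 1)*(-6) = -42*(3 - 2)²*(-6) = -42*1²*(-6) = -42*(-6) = 252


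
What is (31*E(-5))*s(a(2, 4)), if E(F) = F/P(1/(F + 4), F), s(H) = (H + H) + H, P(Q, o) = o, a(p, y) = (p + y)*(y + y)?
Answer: 4464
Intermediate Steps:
a(p, y) = 2*y*(p + y) (a(p, y) = (p + y)*(2*y) = 2*y*(p + y))
s(H) = 3*H (s(H) = 2*H + H = 3*H)
E(F) = 1 (E(F) = F/F = 1)
(31*E(-5))*s(a(2, 4)) = (31*1)*(3*(2*4*(2 + 4))) = 31*(3*(2*4*6)) = 31*(3*48) = 31*144 = 4464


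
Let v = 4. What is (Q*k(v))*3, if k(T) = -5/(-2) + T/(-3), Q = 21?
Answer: 147/2 ≈ 73.500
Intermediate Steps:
k(T) = 5/2 - T/3 (k(T) = -5*(-1/2) + T*(-1/3) = 5/2 - T/3)
(Q*k(v))*3 = (21*(5/2 - 1/3*4))*3 = (21*(5/2 - 4/3))*3 = (21*(7/6))*3 = (49/2)*3 = 147/2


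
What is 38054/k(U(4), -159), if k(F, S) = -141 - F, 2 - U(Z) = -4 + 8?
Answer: -38054/139 ≈ -273.77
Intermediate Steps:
U(Z) = -2 (U(Z) = 2 - (-4 + 8) = 2 - 1*4 = 2 - 4 = -2)
38054/k(U(4), -159) = 38054/(-141 - 1*(-2)) = 38054/(-141 + 2) = 38054/(-139) = 38054*(-1/139) = -38054/139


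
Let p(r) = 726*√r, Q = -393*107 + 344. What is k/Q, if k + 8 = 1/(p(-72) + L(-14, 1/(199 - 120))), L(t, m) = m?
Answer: 1894741237945/9877996601783371 + 27185796*I*√2/9877996601783371 ≈ 0.00019181 + 3.8921e-9*I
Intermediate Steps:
Q = -41707 (Q = -42051 + 344 = -41707)
k = -8 + 1/(1/79 + 4356*I*√2) (k = -8 + 1/(726*√(-72) + 1/(199 - 120)) = -8 + 1/(726*(6*I*√2) + 1/79) = -8 + 1/(4356*I*√2 + 1/79) = -8 + 1/(1/79 + 4356*I*√2) ≈ -8.0 - 0.00016233*I)
k/Q = (-1894741237945/236842654753 - 27185796*I*√2/236842654753)/(-41707) = (-1894741237945/236842654753 - 27185796*I*√2/236842654753)*(-1/41707) = 1894741237945/9877996601783371 + 27185796*I*√2/9877996601783371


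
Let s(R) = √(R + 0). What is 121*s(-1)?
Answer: 121*I ≈ 121.0*I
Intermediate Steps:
s(R) = √R
121*s(-1) = 121*√(-1) = 121*I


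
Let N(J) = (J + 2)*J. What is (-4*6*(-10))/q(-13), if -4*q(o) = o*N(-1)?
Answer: -960/13 ≈ -73.846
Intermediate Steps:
N(J) = J*(2 + J) (N(J) = (2 + J)*J = J*(2 + J))
q(o) = o/4 (q(o) = -o*(-(2 - 1))/4 = -o*(-1*1)/4 = -o*(-1)/4 = -(-1)*o/4 = o/4)
(-4*6*(-10))/q(-13) = (-4*6*(-10))/(((¼)*(-13))) = (-24*(-10))/(-13/4) = 240*(-4/13) = -960/13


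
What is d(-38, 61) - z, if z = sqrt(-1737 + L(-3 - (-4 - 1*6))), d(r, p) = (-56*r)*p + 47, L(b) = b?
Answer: 129855 - I*sqrt(1730) ≈ 1.2986e+5 - 41.593*I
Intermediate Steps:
d(r, p) = 47 - 56*p*r (d(r, p) = -56*p*r + 47 = 47 - 56*p*r)
z = I*sqrt(1730) (z = sqrt(-1737 + (-3 - (-4 - 1*6))) = sqrt(-1737 + (-3 - (-4 - 6))) = sqrt(-1737 + (-3 - 1*(-10))) = sqrt(-1737 + (-3 + 10)) = sqrt(-1737 + 7) = sqrt(-1730) = I*sqrt(1730) ≈ 41.593*I)
d(-38, 61) - z = (47 - 56*61*(-38)) - I*sqrt(1730) = (47 + 129808) - I*sqrt(1730) = 129855 - I*sqrt(1730)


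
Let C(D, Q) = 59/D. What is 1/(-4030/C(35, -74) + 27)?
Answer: -59/139457 ≈ -0.00042307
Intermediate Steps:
1/(-4030/C(35, -74) + 27) = 1/(-4030/(59/35) + 27) = 1/(-4030/(59*(1/35)) + 27) = 1/(-4030/59/35 + 27) = 1/(-4030*35/59 + 27) = 1/(-141050/59 + 27) = 1/(-139457/59) = -59/139457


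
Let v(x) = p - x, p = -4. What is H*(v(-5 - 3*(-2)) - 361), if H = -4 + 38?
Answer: -12444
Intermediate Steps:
v(x) = -4 - x
H = 34
H*(v(-5 - 3*(-2)) - 361) = 34*((-4 - (-5 - 3*(-2))) - 361) = 34*((-4 - (-5 + 6)) - 361) = 34*((-4 - 1*1) - 361) = 34*((-4 - 1) - 361) = 34*(-5 - 361) = 34*(-366) = -12444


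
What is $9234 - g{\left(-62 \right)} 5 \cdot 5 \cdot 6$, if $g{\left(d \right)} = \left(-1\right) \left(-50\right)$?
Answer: $1734$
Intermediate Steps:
$g{\left(d \right)} = 50$
$9234 - g{\left(-62 \right)} 5 \cdot 5 \cdot 6 = 9234 - 50 \cdot 5 \cdot 5 \cdot 6 = 9234 - 50 \cdot 25 \cdot 6 = 9234 - 50 \cdot 150 = 9234 - 7500 = 1734$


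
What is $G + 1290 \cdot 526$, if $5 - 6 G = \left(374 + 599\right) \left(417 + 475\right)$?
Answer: $\frac{3203329}{6} \approx 5.3389 \cdot 10^{5}$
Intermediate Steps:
$G = - \frac{867911}{6}$ ($G = \frac{5}{6} - \frac{\left(374 + 599\right) \left(417 + 475\right)}{6} = \frac{5}{6} - \frac{973 \cdot 892}{6} = \frac{5}{6} - \frac{433958}{3} = - \frac{867911}{6} \approx -1.4465 \cdot 10^{5}$)
$G + 1290 \cdot 526 = - \frac{867911}{6} + 1290 \cdot 526 = - \frac{867911}{6} + 678540 = \frac{3203329}{6}$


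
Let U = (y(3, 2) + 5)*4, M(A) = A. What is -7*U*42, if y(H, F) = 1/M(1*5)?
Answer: -30576/5 ≈ -6115.2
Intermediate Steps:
y(H, F) = ⅕ (y(H, F) = 1/(1*5) = 1/5 = ⅕)
U = 104/5 (U = (⅕ + 5)*4 = (26/5)*4 = 104/5 ≈ 20.800)
-7*U*42 = -7*104/5*42 = -728/5*42 = -30576/5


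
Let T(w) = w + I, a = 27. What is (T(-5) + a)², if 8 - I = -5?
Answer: 1225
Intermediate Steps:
I = 13 (I = 8 - 1*(-5) = 8 + 5 = 13)
T(w) = 13 + w (T(w) = w + 13 = 13 + w)
(T(-5) + a)² = ((13 - 5) + 27)² = (8 + 27)² = 35² = 1225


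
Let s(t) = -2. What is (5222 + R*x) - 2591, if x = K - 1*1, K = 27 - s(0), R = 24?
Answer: 3303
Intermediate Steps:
K = 29 (K = 27 - 1*(-2) = 27 + 2 = 29)
x = 28 (x = 29 - 1*1 = 29 - 1 = 28)
(5222 + R*x) - 2591 = (5222 + 24*28) - 2591 = (5222 + 672) - 2591 = 5894 - 2591 = 3303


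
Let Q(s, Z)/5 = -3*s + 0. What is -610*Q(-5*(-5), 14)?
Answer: 228750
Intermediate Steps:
Q(s, Z) = -15*s (Q(s, Z) = 5*(-3*s + 0) = 5*(-3*s) = -15*s)
-610*Q(-5*(-5), 14) = -(-9150)*(-5*(-5)) = -(-9150)*25 = -610*(-375) = 228750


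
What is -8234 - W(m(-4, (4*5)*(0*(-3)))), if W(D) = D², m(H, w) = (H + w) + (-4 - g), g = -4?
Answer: -8250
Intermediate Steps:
m(H, w) = H + w (m(H, w) = (H + w) + (-4 - 1*(-4)) = (H + w) + (-4 + 4) = (H + w) + 0 = H + w)
-8234 - W(m(-4, (4*5)*(0*(-3)))) = -8234 - (-4 + (4*5)*(0*(-3)))² = -8234 - (-4 + 20*0)² = -8234 - (-4 + 0)² = -8234 - (-4)² = -8234 - 16 = -8250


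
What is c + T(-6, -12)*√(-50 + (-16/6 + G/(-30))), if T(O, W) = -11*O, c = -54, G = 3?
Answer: -54 + 11*I*√47490/5 ≈ -54.0 + 479.43*I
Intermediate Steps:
c + T(-6, -12)*√(-50 + (-16/6 + G/(-30))) = -54 + (-11*(-6))*√(-50 + (-16/6 + 3/(-30))) = -54 + 66*√(-50 + (-16*⅙ + 3*(-1/30))) = -54 + 66*√(-50 + (-8/3 - ⅒)) = -54 + 66*√(-50 - 83/30) = -54 + 66*√(-1583/30) = -54 + 66*(I*√47490/30) = -54 + 11*I*√47490/5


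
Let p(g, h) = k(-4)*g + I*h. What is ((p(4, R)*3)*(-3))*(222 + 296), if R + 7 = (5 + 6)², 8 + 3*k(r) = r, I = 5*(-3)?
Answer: 8046612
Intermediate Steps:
I = -15
k(r) = -8/3 + r/3
R = 114 (R = -7 + (5 + 6)² = -7 + 11² = -7 + 121 = 114)
p(g, h) = -15*h - 4*g (p(g, h) = (-8/3 + (⅓)*(-4))*g - 15*h = (-8/3 - 4/3)*g - 15*h = -4*g - 15*h = -15*h - 4*g)
((p(4, R)*3)*(-3))*(222 + 296) = (((-15*114 - 4*4)*3)*(-3))*(222 + 296) = (((-1710 - 16)*3)*(-3))*518 = (-1726*3*(-3))*518 = -5178*(-3)*518 = 15534*518 = 8046612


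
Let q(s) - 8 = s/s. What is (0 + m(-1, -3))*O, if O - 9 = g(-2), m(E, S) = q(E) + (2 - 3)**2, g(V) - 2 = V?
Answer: 90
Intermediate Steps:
g(V) = 2 + V
q(s) = 9 (q(s) = 8 + s/s = 8 + 1 = 9)
m(E, S) = 10 (m(E, S) = 9 + (2 - 3)**2 = 9 + (-1)**2 = 9 + 1 = 10)
O = 9 (O = 9 + (2 - 2) = 9 + 0 = 9)
(0 + m(-1, -3))*O = (0 + 10)*9 = 10*9 = 90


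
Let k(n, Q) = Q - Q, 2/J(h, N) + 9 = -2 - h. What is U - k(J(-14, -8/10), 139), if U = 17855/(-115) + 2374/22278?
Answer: -39750068/256197 ≈ -155.15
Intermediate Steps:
J(h, N) = 2/(-11 - h) (J(h, N) = 2/(-9 + (-2 - h)) = 2/(-11 - h))
k(n, Q) = 0
U = -39750068/256197 (U = 17855*(-1/115) + 2374*(1/22278) = -3571/23 + 1187/11139 = -39750068/256197 ≈ -155.15)
U - k(J(-14, -8/10), 139) = -39750068/256197 - 1*0 = -39750068/256197 + 0 = -39750068/256197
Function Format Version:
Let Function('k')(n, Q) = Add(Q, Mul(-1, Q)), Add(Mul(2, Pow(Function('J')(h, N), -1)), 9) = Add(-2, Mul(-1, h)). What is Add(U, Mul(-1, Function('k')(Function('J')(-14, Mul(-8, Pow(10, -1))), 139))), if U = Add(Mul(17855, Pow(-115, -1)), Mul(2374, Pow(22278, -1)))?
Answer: Rational(-39750068, 256197) ≈ -155.15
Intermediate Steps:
Function('J')(h, N) = Mul(2, Pow(Add(-11, Mul(-1, h)), -1)) (Function('J')(h, N) = Mul(2, Pow(Add(-9, Add(-2, Mul(-1, h))), -1)) = Mul(2, Pow(Add(-11, Mul(-1, h)), -1)))
Function('k')(n, Q) = 0
U = Rational(-39750068, 256197) (U = Add(Mul(17855, Rational(-1, 115)), Mul(2374, Rational(1, 22278))) = Add(Rational(-3571, 23), Rational(1187, 11139)) = Rational(-39750068, 256197) ≈ -155.15)
Add(U, Mul(-1, Function('k')(Function('J')(-14, Mul(-8, Pow(10, -1))), 139))) = Add(Rational(-39750068, 256197), Mul(-1, 0)) = Add(Rational(-39750068, 256197), 0) = Rational(-39750068, 256197)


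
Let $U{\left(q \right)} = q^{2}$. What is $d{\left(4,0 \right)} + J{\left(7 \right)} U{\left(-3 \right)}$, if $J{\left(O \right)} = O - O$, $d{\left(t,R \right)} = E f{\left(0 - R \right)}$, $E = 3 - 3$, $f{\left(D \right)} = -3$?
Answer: $0$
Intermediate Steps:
$E = 0$ ($E = 3 - 3 = 0$)
$d{\left(t,R \right)} = 0$ ($d{\left(t,R \right)} = 0 \left(-3\right) = 0$)
$J{\left(O \right)} = 0$
$d{\left(4,0 \right)} + J{\left(7 \right)} U{\left(-3 \right)} = 0 + 0 \left(-3\right)^{2} = 0 + 0 \cdot 9 = 0 + 0 = 0$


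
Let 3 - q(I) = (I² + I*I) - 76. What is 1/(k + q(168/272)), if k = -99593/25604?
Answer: 7399556/550136865 ≈ 0.013450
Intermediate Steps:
q(I) = 79 - 2*I² (q(I) = 3 - ((I² + I*I) - 76) = 3 - ((I² + I²) - 76) = 3 - (2*I² - 76) = 3 - (-76 + 2*I²) = 3 + (76 - 2*I²) = 79 - 2*I²)
k = -99593/25604 (k = -99593*1/25604 = -99593/25604 ≈ -3.8897)
1/(k + q(168/272)) = 1/(-99593/25604 + (79 - 2*(168/272)²)) = 1/(-99593/25604 + (79 - 2*(168*(1/272))²)) = 1/(-99593/25604 + (79 - 2*(21/34)²)) = 1/(-99593/25604 + (79 - 2*441/1156)) = 1/(-99593/25604 + (79 - 441/578)) = 1/(-99593/25604 + 45221/578) = 1/(550136865/7399556) = 7399556/550136865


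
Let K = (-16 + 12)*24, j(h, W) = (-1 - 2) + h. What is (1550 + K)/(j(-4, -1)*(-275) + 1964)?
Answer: 1454/3889 ≈ 0.37388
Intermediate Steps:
j(h, W) = -3 + h
K = -96 (K = -4*24 = -96)
(1550 + K)/(j(-4, -1)*(-275) + 1964) = (1550 - 96)/((-3 - 4)*(-275) + 1964) = 1454/(-7*(-275) + 1964) = 1454/(1925 + 1964) = 1454/3889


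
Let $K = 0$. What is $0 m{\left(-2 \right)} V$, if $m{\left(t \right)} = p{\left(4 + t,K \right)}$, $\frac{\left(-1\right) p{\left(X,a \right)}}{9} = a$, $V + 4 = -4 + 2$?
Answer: $0$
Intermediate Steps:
$V = -6$ ($V = -4 + \left(-4 + 2\right) = -4 - 2 = -6$)
$p{\left(X,a \right)} = - 9 a$
$m{\left(t \right)} = 0$ ($m{\left(t \right)} = \left(-9\right) 0 = 0$)
$0 m{\left(-2 \right)} V = 0 \cdot 0 \left(-6\right) = 0 \left(-6\right) = 0$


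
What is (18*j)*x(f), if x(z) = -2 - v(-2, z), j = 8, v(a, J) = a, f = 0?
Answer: 0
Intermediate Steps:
x(z) = 0 (x(z) = -2 - 1*(-2) = -2 + 2 = 0)
(18*j)*x(f) = (18*8)*0 = 144*0 = 0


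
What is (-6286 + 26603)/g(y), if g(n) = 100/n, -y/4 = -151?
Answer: 3067867/25 ≈ 1.2271e+5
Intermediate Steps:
y = 604 (y = -4*(-151) = 604)
(-6286 + 26603)/g(y) = (-6286 + 26603)/((100/604)) = 20317/((100*(1/604))) = 20317/(25/151) = 20317*(151/25) = 3067867/25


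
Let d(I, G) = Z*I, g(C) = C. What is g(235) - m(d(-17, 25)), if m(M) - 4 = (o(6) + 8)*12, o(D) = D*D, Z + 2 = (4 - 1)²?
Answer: -297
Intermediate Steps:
Z = 7 (Z = -2 + (4 - 1)² = -2 + 3² = -2 + 9 = 7)
o(D) = D²
d(I, G) = 7*I
m(M) = 532 (m(M) = 4 + (6² + 8)*12 = 4 + (36 + 8)*12 = 4 + 44*12 = 4 + 528 = 532)
g(235) - m(d(-17, 25)) = 235 - 1*532 = 235 - 532 = -297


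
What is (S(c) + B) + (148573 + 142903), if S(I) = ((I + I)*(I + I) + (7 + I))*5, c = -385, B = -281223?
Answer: 2972863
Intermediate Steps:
S(I) = 35 + 5*I + 20*I² (S(I) = ((2*I)*(2*I) + (7 + I))*5 = (4*I² + (7 + I))*5 = (7 + I + 4*I²)*5 = 35 + 5*I + 20*I²)
(S(c) + B) + (148573 + 142903) = ((35 + 5*(-385) + 20*(-385)²) - 281223) + (148573 + 142903) = ((35 - 1925 + 20*148225) - 281223) + 291476 = ((35 - 1925 + 2964500) - 281223) + 291476 = (2962610 - 281223) + 291476 = 2681387 + 291476 = 2972863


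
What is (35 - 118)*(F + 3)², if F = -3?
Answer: 0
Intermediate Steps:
(35 - 118)*(F + 3)² = (35 - 118)*(-3 + 3)² = -83*0² = -83*0 = 0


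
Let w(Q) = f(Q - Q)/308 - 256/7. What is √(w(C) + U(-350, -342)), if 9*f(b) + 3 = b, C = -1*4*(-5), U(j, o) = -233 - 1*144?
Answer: I*√88274571/462 ≈ 20.336*I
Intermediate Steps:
U(j, o) = -377 (U(j, o) = -233 - 144 = -377)
C = 20 (C = -4*(-5) = 20)
f(b) = -⅓ + b/9
w(Q) = -33793/924 (w(Q) = (-⅓ + (Q - Q)/9)/308 - 256/7 = (-⅓ + (⅑)*0)*(1/308) - 256*⅐ = (-⅓ + 0)*(1/308) - 256/7 = -⅓*1/308 - 256/7 = -1/924 - 256/7 = -33793/924)
√(w(C) + U(-350, -342)) = √(-33793/924 - 377) = √(-382141/924) = I*√88274571/462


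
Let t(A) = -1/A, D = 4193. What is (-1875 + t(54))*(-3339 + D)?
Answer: -43234177/27 ≈ -1.6013e+6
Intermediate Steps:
(-1875 + t(54))*(-3339 + D) = (-1875 - 1/54)*(-3339 + 4193) = (-1875 - 1*1/54)*854 = (-1875 - 1/54)*854 = -101251/54*854 = -43234177/27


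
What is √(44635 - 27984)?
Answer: √16651 ≈ 129.04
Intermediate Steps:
√(44635 - 27984) = √16651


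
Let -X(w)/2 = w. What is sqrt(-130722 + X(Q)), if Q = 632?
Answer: I*sqrt(131986) ≈ 363.3*I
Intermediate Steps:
X(w) = -2*w
sqrt(-130722 + X(Q)) = sqrt(-130722 - 2*632) = sqrt(-130722 - 1264) = sqrt(-131986) = I*sqrt(131986)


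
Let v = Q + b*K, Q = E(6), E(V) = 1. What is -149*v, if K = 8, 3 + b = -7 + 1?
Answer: 10579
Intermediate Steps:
b = -9 (b = -3 + (-7 + 1) = -3 - 6 = -9)
Q = 1
v = -71 (v = 1 - 9*8 = 1 - 72 = -71)
-149*v = -149*(-71) = 10579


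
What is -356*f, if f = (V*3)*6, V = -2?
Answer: 12816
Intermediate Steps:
f = -36 (f = -2*3*6 = -6*6 = -36)
-356*f = -356*(-36) = 12816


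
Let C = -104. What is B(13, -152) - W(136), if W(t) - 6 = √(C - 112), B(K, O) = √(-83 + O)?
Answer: -6 + I*√235 - 6*I*√6 ≈ -6.0 + 0.63277*I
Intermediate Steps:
W(t) = 6 + 6*I*√6 (W(t) = 6 + √(-104 - 112) = 6 + √(-216) = 6 + 6*I*√6)
B(13, -152) - W(136) = √(-83 - 152) - (6 + 6*I*√6) = √(-235) + (-6 - 6*I*√6) = I*√235 + (-6 - 6*I*√6) = -6 + I*√235 - 6*I*√6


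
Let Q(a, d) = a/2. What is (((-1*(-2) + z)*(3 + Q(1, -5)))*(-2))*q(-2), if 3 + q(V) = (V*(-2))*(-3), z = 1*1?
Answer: 315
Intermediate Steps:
Q(a, d) = a/2 (Q(a, d) = a*(½) = a/2)
z = 1
q(V) = -3 + 6*V (q(V) = -3 + (V*(-2))*(-3) = -3 - 2*V*(-3) = -3 + 6*V)
(((-1*(-2) + z)*(3 + Q(1, -5)))*(-2))*q(-2) = (((-1*(-2) + 1)*(3 + (½)*1))*(-2))*(-3 + 6*(-2)) = (((2 + 1)*(3 + ½))*(-2))*(-3 - 12) = ((3*(7/2))*(-2))*(-15) = ((21/2)*(-2))*(-15) = -21*(-15) = 315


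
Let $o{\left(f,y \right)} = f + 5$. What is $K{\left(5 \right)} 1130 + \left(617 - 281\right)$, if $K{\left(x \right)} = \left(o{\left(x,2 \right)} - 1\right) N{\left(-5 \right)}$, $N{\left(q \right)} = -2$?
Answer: $-20004$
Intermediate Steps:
$o{\left(f,y \right)} = 5 + f$
$K{\left(x \right)} = -8 - 2 x$ ($K{\left(x \right)} = \left(\left(5 + x\right) - 1\right) \left(-2\right) = \left(4 + x\right) \left(-2\right) = -8 - 2 x$)
$K{\left(5 \right)} 1130 + \left(617 - 281\right) = \left(-8 - 10\right) 1130 + \left(617 - 281\right) = \left(-18\right) 1130 + 336 = -20340 + 336 = -20004$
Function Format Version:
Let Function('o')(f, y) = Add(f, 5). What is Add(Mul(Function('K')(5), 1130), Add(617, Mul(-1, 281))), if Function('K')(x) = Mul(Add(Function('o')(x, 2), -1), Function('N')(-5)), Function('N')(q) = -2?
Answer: -20004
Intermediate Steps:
Function('o')(f, y) = Add(5, f)
Function('K')(x) = Add(-8, Mul(-2, x)) (Function('K')(x) = Mul(Add(Add(5, x), -1), -2) = Mul(Add(4, x), -2) = Add(-8, Mul(-2, x)))
Add(Mul(Function('K')(5), 1130), Add(617, Mul(-1, 281))) = Add(Mul(Add(-8, Mul(-2, 5)), 1130), Add(617, Mul(-1, 281))) = Add(Mul(Add(-8, -10), 1130), Add(617, -281)) = Add(Mul(-18, 1130), 336) = Add(-20340, 336) = -20004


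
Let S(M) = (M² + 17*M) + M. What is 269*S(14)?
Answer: 120512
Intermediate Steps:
S(M) = M² + 18*M
269*S(14) = 269*(14*(18 + 14)) = 269*(14*32) = 269*448 = 120512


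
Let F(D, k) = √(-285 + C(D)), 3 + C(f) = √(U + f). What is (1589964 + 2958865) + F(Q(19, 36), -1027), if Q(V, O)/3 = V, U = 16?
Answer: 4548829 + √(-288 + √73) ≈ 4.5488e+6 + 16.717*I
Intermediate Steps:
Q(V, O) = 3*V
C(f) = -3 + √(16 + f)
F(D, k) = √(-288 + √(16 + D)) (F(D, k) = √(-285 + (-3 + √(16 + D))) = √(-288 + √(16 + D)))
(1589964 + 2958865) + F(Q(19, 36), -1027) = (1589964 + 2958865) + √(-288 + √(16 + 3*19)) = 4548829 + √(-288 + √(16 + 57)) = 4548829 + √(-288 + √73)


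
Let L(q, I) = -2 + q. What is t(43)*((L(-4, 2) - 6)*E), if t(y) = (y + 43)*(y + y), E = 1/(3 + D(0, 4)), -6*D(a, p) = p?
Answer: -266256/7 ≈ -38037.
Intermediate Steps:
D(a, p) = -p/6
E = 3/7 (E = 1/(3 - 1/6*4) = 1/(3 - 2/3) = 1/(7/3) = 3/7 ≈ 0.42857)
t(y) = 2*y*(43 + y) (t(y) = (43 + y)*(2*y) = 2*y*(43 + y))
t(43)*((L(-4, 2) - 6)*E) = (2*43*(43 + 43))*(((-2 - 4) - 6)*(3/7)) = (2*43*86)*((-6 - 6)*(3/7)) = 7396*(-12*3/7) = 7396*(-36/7) = -266256/7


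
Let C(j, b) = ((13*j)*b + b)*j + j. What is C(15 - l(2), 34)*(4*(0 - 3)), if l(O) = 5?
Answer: -534600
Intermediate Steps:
C(j, b) = j + j*(b + 13*b*j) (C(j, b) = (13*b*j + b)*j + j = (b + 13*b*j)*j + j = j*(b + 13*b*j) + j = j + j*(b + 13*b*j))
C(15 - l(2), 34)*(4*(0 - 3)) = ((15 - 1*5)*(1 + 34 + 13*34*(15 - 1*5)))*(4*(0 - 3)) = ((15 - 5)*(1 + 34 + 13*34*(15 - 5)))*(4*(-3)) = (10*(1 + 34 + 13*34*10))*(-12) = (10*(1 + 34 + 4420))*(-12) = (10*4455)*(-12) = 44550*(-12) = -534600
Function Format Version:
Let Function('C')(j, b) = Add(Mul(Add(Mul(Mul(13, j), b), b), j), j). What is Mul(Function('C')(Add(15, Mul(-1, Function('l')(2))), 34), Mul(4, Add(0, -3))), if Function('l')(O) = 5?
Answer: -534600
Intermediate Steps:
Function('C')(j, b) = Add(j, Mul(j, Add(b, Mul(13, b, j)))) (Function('C')(j, b) = Add(Mul(Add(Mul(13, b, j), b), j), j) = Add(Mul(Add(b, Mul(13, b, j)), j), j) = Add(Mul(j, Add(b, Mul(13, b, j))), j) = Add(j, Mul(j, Add(b, Mul(13, b, j)))))
Mul(Function('C')(Add(15, Mul(-1, Function('l')(2))), 34), Mul(4, Add(0, -3))) = Mul(Mul(Add(15, Mul(-1, 5)), Add(1, 34, Mul(13, 34, Add(15, Mul(-1, 5))))), Mul(4, Add(0, -3))) = Mul(Mul(Add(15, -5), Add(1, 34, Mul(13, 34, Add(15, -5)))), Mul(4, -3)) = Mul(Mul(10, Add(1, 34, Mul(13, 34, 10))), -12) = Mul(Mul(10, Add(1, 34, 4420)), -12) = Mul(Mul(10, 4455), -12) = Mul(44550, -12) = -534600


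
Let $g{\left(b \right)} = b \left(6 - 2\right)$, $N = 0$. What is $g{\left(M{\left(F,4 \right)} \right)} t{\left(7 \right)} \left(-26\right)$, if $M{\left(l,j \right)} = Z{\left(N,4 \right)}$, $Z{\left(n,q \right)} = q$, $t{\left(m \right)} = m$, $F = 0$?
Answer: $-2912$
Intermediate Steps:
$M{\left(l,j \right)} = 4$
$g{\left(b \right)} = 4 b$ ($g{\left(b \right)} = b 4 = 4 b$)
$g{\left(M{\left(F,4 \right)} \right)} t{\left(7 \right)} \left(-26\right) = 4 \cdot 4 \cdot 7 \left(-26\right) = 16 \cdot 7 \left(-26\right) = 112 \left(-26\right) = -2912$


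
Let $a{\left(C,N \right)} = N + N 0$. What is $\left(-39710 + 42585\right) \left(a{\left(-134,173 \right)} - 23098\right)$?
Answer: $-65909375$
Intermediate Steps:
$a{\left(C,N \right)} = N$ ($a{\left(C,N \right)} = N + 0 = N$)
$\left(-39710 + 42585\right) \left(a{\left(-134,173 \right)} - 23098\right) = \left(-39710 + 42585\right) \left(173 - 23098\right) = 2875 \left(-22925\right) = -65909375$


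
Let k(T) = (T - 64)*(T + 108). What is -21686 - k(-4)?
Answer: -14614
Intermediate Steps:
k(T) = (-64 + T)*(108 + T)
-21686 - k(-4) = -21686 - (-6912 + (-4)² + 44*(-4)) = -21686 - (-6912 + 16 - 176) = -21686 - 1*(-7072) = -21686 + 7072 = -14614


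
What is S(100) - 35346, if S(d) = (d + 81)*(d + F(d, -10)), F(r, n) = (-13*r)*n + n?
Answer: 2333944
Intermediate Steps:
F(r, n) = n - 13*n*r (F(r, n) = -13*n*r + n = n - 13*n*r)
S(d) = (-10 + 131*d)*(81 + d) (S(d) = (d + 81)*(d - 10*(1 - 13*d)) = (81 + d)*(d + (-10 + 130*d)) = (81 + d)*(-10 + 131*d) = (-10 + 131*d)*(81 + d))
S(100) - 35346 = (-810 + 131*100² + 10601*100) - 35346 = (-810 + 131*10000 + 1060100) - 35346 = (-810 + 1310000 + 1060100) - 35346 = 2369290 - 35346 = 2333944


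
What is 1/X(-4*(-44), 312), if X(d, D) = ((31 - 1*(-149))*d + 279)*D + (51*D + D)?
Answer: 1/9987432 ≈ 1.0013e-7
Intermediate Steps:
X(d, D) = 52*D + D*(279 + 180*d) (X(d, D) = ((31 + 149)*d + 279)*D + 52*D = (180*d + 279)*D + 52*D = (279 + 180*d)*D + 52*D = D*(279 + 180*d) + 52*D = 52*D + D*(279 + 180*d))
1/X(-4*(-44), 312) = 1/(312*(331 + 180*(-4*(-44)))) = 1/(312*(331 + 180*176)) = 1/(312*(331 + 31680)) = 1/(312*32011) = 1/9987432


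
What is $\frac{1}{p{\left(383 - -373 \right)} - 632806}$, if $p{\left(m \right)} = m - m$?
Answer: $- \frac{1}{632806} \approx -1.5803 \cdot 10^{-6}$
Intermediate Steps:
$p{\left(m \right)} = 0$
$\frac{1}{p{\left(383 - -373 \right)} - 632806} = \frac{1}{0 - 632806} = \frac{1}{-632806} = - \frac{1}{632806}$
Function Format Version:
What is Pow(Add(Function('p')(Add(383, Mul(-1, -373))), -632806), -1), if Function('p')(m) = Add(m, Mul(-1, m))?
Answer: Rational(-1, 632806) ≈ -1.5803e-6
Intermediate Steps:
Function('p')(m) = 0
Pow(Add(Function('p')(Add(383, Mul(-1, -373))), -632806), -1) = Pow(Add(0, -632806), -1) = Pow(-632806, -1) = Rational(-1, 632806)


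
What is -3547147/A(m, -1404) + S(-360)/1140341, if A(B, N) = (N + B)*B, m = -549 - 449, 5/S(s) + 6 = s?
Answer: -740227165747231/500252621741988 ≈ -1.4797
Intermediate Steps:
S(s) = 5/(-6 + s)
m = -998
A(B, N) = B*(B + N) (A(B, N) = (B + N)*B = B*(B + N))
-3547147/A(m, -1404) + S(-360)/1140341 = -3547147*(-1/(998*(-998 - 1404))) + (5/(-6 - 360))/1140341 = -3547147/((-998*(-2402))) + (5/(-366))*(1/1140341) = -3547147/2397196 + (5*(-1/366))*(1/1140341) = -3547147*1/2397196 - 5/366*1/1140341 = -3547147/2397196 - 5/417364806 = -740227165747231/500252621741988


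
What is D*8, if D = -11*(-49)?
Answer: 4312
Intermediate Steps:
D = 539
D*8 = 539*8 = 4312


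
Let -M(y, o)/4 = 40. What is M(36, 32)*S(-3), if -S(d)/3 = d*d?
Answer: 4320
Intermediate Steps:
S(d) = -3*d² (S(d) = -3*d*d = -3*d²)
M(y, o) = -160 (M(y, o) = -4*40 = -160)
M(36, 32)*S(-3) = -(-480)*(-3)² = -(-480)*9 = -160*(-27) = 4320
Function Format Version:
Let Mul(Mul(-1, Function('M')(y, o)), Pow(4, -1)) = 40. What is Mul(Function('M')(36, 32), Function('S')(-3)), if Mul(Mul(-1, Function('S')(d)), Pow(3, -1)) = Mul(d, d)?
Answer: 4320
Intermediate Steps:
Function('S')(d) = Mul(-3, Pow(d, 2)) (Function('S')(d) = Mul(-3, Mul(d, d)) = Mul(-3, Pow(d, 2)))
Function('M')(y, o) = -160 (Function('M')(y, o) = Mul(-4, 40) = -160)
Mul(Function('M')(36, 32), Function('S')(-3)) = Mul(-160, Mul(-3, Pow(-3, 2))) = Mul(-160, Mul(-3, 9)) = Mul(-160, -27) = 4320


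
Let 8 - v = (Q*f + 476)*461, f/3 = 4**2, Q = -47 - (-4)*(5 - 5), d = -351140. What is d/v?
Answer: -87785/205147 ≈ -0.42791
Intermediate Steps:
Q = -47 (Q = -47 - (-4)*0 = -47 - 1*0 = -47 + 0 = -47)
f = 48 (f = 3*4**2 = 3*16 = 48)
v = 820588 (v = 8 - (-47*48 + 476)*461 = 8 - (-2256 + 476)*461 = 8 - (-1780)*461 = 8 - 1*(-820580) = 8 + 820580 = 820588)
d/v = -351140/820588 = -351140*1/820588 = -87785/205147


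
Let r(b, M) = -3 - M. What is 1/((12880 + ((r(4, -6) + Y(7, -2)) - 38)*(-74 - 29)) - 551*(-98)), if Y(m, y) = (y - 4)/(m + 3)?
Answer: 5/352724 ≈ 1.4175e-5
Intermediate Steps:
Y(m, y) = (-4 + y)/(3 + m)
1/((12880 + ((r(4, -6) + Y(7, -2)) - 38)*(-74 - 29)) - 551*(-98)) = 1/((12880 + (((-3 - 1*(-6)) + (-4 - 2)/(3 + 7)) - 38)*(-74 - 29)) - 551*(-98)) = 1/((12880 + (((-3 + 6) - 6/10) - 38)*(-103)) + 53998) = 1/((12880 + ((3 + (⅒)*(-6)) - 38)*(-103)) + 53998) = 1/((12880 + ((3 - ⅗) - 38)*(-103)) + 53998) = 1/((12880 + (12/5 - 38)*(-103)) + 53998) = 1/((12880 - 178/5*(-103)) + 53998) = 1/((12880 + 18334/5) + 53998) = 1/(82734/5 + 53998) = 1/(352724/5) = 5/352724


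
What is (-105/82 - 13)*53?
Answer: -62063/82 ≈ -756.87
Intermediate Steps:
(-105/82 - 13)*53 = -1171/82*53 = -62063/82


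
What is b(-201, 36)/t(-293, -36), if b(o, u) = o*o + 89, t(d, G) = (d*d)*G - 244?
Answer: -20245/1545404 ≈ -0.013100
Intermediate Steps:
t(d, G) = -244 + G*d**2 (t(d, G) = d**2*G - 244 = G*d**2 - 244 = -244 + G*d**2)
b(o, u) = 89 + o**2 (b(o, u) = o**2 + 89 = 89 + o**2)
b(-201, 36)/t(-293, -36) = (89 + (-201)**2)/(-244 - 36*(-293)**2) = (89 + 40401)/(-244 - 36*85849) = 40490/(-244 - 3090564) = 40490/(-3090808) = 40490*(-1/3090808) = -20245/1545404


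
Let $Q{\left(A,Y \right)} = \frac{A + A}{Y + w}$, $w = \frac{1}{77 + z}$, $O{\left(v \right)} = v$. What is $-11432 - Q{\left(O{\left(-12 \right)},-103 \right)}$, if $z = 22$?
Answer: $- \frac{29140762}{2549} \approx -11432.0$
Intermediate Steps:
$w = \frac{1}{99}$ ($w = \frac{1}{77 + 22} = \frac{1}{99} \approx 0.010101$)
$Q{\left(A,Y \right)} = \frac{2 A}{\frac{1}{99} + Y}$ ($Q{\left(A,Y \right)} = \frac{A + A}{Y + \frac{1}{99}} = \frac{2 A}{\frac{1}{99} + Y}$)
$-11432 - Q{\left(O{\left(-12 \right)},-103 \right)} = -11432 - 198 \left(-12\right) \frac{1}{1 + 99 \left(-103\right)} = -11432 - 198 \left(-12\right) \frac{1}{1 - 10197} = -11432 - 198 \left(-12\right) \frac{1}{-10196} = -11432 - 198 \left(-12\right) \left(- \frac{1}{10196}\right) = -11432 - \frac{594}{2549} = - \frac{29140762}{2549}$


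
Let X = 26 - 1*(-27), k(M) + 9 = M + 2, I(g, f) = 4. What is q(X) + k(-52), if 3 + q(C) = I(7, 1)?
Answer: -58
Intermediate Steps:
k(M) = -7 + M (k(M) = -9 + (M + 2) = -9 + (2 + M) = -7 + M)
X = 53 (X = 26 + 27 = 53)
q(C) = 1 (q(C) = -3 + 4 = 1)
q(X) + k(-52) = 1 + (-7 - 52) = 1 - 59 = -58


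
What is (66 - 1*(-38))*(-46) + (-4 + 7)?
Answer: -4781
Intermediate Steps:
(66 - 1*(-38))*(-46) + (-4 + 7) = (66 + 38)*(-46) + (-4*1 + 7) = 104*(-46) + (-4 + 7) = -4784 + 3 = -4781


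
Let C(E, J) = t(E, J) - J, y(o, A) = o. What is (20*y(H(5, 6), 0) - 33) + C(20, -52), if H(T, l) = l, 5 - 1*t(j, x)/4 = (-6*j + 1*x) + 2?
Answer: 839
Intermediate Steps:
t(j, x) = 12 - 4*x + 24*j (t(j, x) = 20 - 4*((-6*j + 1*x) + 2) = 20 - 4*((-6*j + x) + 2) = 20 - 4*((x - 6*j) + 2) = 20 - 4*(2 + x - 6*j) = 20 + (-8 - 4*x + 24*j) = 12 - 4*x + 24*j)
C(E, J) = 12 - 5*J + 24*E (C(E, J) = (12 - 4*J + 24*E) - J = 12 - 5*J + 24*E)
(20*y(H(5, 6), 0) - 33) + C(20, -52) = (20*6 - 33) + (12 - 5*(-52) + 24*20) = (120 - 33) + (12 + 260 + 480) = 87 + 752 = 839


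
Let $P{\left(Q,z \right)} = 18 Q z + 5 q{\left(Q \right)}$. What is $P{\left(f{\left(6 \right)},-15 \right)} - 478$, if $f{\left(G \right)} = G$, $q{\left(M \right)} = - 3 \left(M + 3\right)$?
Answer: $-2233$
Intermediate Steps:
$q{\left(M \right)} = -9 - 3 M$ ($q{\left(M \right)} = - 3 \left(3 + M\right) = -9 - 3 M$)
$P{\left(Q,z \right)} = -45 - 15 Q + 18 Q z$ ($P{\left(Q,z \right)} = 18 Q z + 5 \left(-9 - 3 Q\right) = 18 Q z - \left(45 + 15 Q\right) = -45 - 15 Q + 18 Q z$)
$P{\left(f{\left(6 \right)},-15 \right)} - 478 = \left(-45 - 90 + 18 \cdot 6 \left(-15\right)\right) - 478 = \left(-45 - 90 - 1620\right) - 478 = -1755 - 478 = -2233$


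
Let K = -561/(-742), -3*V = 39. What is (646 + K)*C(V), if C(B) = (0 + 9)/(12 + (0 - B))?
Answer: 4319037/18550 ≈ 232.83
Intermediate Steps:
V = -13 (V = -1/3*39 = -13)
K = 561/742 (K = -561*(-1/742) = 561/742 ≈ 0.75606)
C(B) = 9/(12 - B)
(646 + K)*C(V) = (646 + 561/742)*(-9/(-12 - 13)) = 479893*(-9/(-25))/742 = 479893*(-9*(-1/25))/742 = (479893/742)*(9/25) = 4319037/18550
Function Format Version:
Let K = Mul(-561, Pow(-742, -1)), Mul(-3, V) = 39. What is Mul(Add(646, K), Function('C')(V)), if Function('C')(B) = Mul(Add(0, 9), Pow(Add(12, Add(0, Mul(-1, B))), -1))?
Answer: Rational(4319037, 18550) ≈ 232.83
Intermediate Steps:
V = -13 (V = Mul(Rational(-1, 3), 39) = -13)
K = Rational(561, 742) (K = Mul(-561, Rational(-1, 742)) = Rational(561, 742) ≈ 0.75606)
Function('C')(B) = Mul(9, Pow(Add(12, Mul(-1, B)), -1))
Mul(Add(646, K), Function('C')(V)) = Mul(Add(646, Rational(561, 742)), Mul(-9, Pow(Add(-12, -13), -1))) = Mul(Rational(479893, 742), Mul(-9, Pow(-25, -1))) = Mul(Rational(479893, 742), Mul(-9, Rational(-1, 25))) = Mul(Rational(479893, 742), Rational(9, 25)) = Rational(4319037, 18550)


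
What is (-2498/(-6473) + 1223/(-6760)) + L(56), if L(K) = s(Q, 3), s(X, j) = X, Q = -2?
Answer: -78544959/43757480 ≈ -1.7950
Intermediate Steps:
L(K) = -2
(-2498/(-6473) + 1223/(-6760)) + L(56) = (-2498/(-6473) + 1223/(-6760)) - 2 = (-2498*(-1/6473) + 1223*(-1/6760)) - 2 = (2498/6473 - 1223/6760) - 2 = 8970001/43757480 - 2 = -78544959/43757480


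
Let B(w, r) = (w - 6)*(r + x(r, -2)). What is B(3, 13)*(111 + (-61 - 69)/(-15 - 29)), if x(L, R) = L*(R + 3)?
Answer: -97773/11 ≈ -8888.5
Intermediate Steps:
x(L, R) = L*(3 + R)
B(w, r) = 2*r*(-6 + w) (B(w, r) = (w - 6)*(r + r*(3 - 2)) = (-6 + w)*(r + r*1) = (-6 + w)*(r + r) = (-6 + w)*(2*r) = 2*r*(-6 + w))
B(3, 13)*(111 + (-61 - 69)/(-15 - 29)) = (2*13*(-6 + 3))*(111 + (-61 - 69)/(-15 - 29)) = (2*13*(-3))*(111 - 130/(-44)) = -78*(111 - 130*(-1/44)) = -78*(111 + 65/22) = -78*2507/22 = -97773/11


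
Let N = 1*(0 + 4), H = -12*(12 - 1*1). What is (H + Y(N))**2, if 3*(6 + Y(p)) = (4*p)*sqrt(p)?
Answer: 145924/9 ≈ 16214.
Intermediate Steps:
H = -132 (H = -12*(12 - 1) = -12*11 = -132)
N = 4 (N = 1*4 = 4)
Y(p) = -6 + 4*p**(3/2)/3 (Y(p) = -6 + ((4*p)*sqrt(p))/3 = -6 + (4*p**(3/2))/3 = -6 + 4*p**(3/2)/3)
(H + Y(N))**2 = (-132 + (-6 + 4*4**(3/2)/3))**2 = (-132 + (-6 + (4/3)*8))**2 = (-132 + (-6 + 32/3))**2 = (-132 + 14/3)**2 = (-382/3)**2 = 145924/9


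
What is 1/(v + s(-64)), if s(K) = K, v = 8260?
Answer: 1/8196 ≈ 0.00012201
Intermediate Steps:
1/(v + s(-64)) = 1/(8260 - 64) = 1/8196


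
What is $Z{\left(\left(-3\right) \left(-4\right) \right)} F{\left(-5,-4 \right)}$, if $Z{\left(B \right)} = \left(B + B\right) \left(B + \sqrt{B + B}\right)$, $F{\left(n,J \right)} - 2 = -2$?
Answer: $0$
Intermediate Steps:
$F{\left(n,J \right)} = 0$ ($F{\left(n,J \right)} = 2 - 2 = 0$)
$Z{\left(B \right)} = 2 B \left(B + \sqrt{2} \sqrt{B}\right)$ ($Z{\left(B \right)} = 2 B \left(B + \sqrt{2 B}\right) = 2 B \left(B + \sqrt{2} \sqrt{B}\right)$)
$Z{\left(\left(-3\right) \left(-4\right) \right)} F{\left(-5,-4 \right)} = \left(2 \left(\left(-3\right) \left(-4\right)\right)^{2} + 2 \sqrt{2} \left(\left(-3\right) \left(-4\right)\right)^{\frac{3}{2}}\right) 0 = \left(2 \cdot 12^{2} + 2 \sqrt{2} \cdot 12^{\frac{3}{2}}\right) 0 = \left(2 \cdot 144 + 2 \sqrt{2} \cdot 24 \sqrt{3}\right) 0 = \left(288 + 48 \sqrt{6}\right) 0 = 0$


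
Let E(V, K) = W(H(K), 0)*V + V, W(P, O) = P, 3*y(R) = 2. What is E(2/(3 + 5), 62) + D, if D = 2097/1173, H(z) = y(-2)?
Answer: 10343/4692 ≈ 2.2044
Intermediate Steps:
y(R) = ⅔ (y(R) = (⅓)*2 = ⅔)
H(z) = ⅔
D = 699/391 (D = 2097*(1/1173) = 699/391 ≈ 1.7877)
E(V, K) = 5*V/3 (E(V, K) = 2*V/3 + V = 5*V/3)
E(2/(3 + 5), 62) + D = 5*(2/(3 + 5))/3 + 699/391 = 5*(2/8)/3 + 699/391 = 5*(2*(⅛))/3 + 699/391 = (5/3)*(¼) + 699/391 = 5/12 + 699/391 = 10343/4692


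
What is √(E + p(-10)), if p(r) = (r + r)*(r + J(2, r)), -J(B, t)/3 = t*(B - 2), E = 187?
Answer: 3*√43 ≈ 19.672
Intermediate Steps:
J(B, t) = -3*t*(-2 + B) (J(B, t) = -3*t*(B - 2) = -3*t*(-2 + B))
p(r) = 2*r² (p(r) = (r + r)*(r + 3*r*(2 - 1*2)) = (2*r)*(r + 3*r*(2 - 2)) = (2*r)*(r + 3*r*0) = (2*r)*(r + 0) = (2*r)*r = 2*r²)
√(E + p(-10)) = √(187 + 2*(-10)²) = √(187 + 2*100) = √(187 + 200) = √387 = 3*√43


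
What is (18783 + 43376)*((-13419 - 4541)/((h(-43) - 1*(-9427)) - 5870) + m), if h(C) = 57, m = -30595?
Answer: -3437028759055/1807 ≈ -1.9021e+9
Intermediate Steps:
(18783 + 43376)*((-13419 - 4541)/((h(-43) - 1*(-9427)) - 5870) + m) = (18783 + 43376)*((-13419 - 4541)/((57 - 1*(-9427)) - 5870) - 30595) = 62159*(-17960/((57 + 9427) - 5870) - 30595) = 62159*(-17960/(9484 - 5870) - 30595) = 62159*(-17960/3614 - 30595) = 62159*(-17960*1/3614 - 30595) = 62159*(-8980/1807 - 30595) = 62159*(-55294145/1807) = -3437028759055/1807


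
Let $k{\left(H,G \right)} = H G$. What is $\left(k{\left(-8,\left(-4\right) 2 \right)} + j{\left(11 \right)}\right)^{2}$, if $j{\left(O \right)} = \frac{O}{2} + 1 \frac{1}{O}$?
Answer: $\frac{2343961}{484} \approx 4842.9$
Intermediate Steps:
$k{\left(H,G \right)} = G H$
$j{\left(O \right)} = \frac{1}{O} + \frac{O}{2}$ ($j{\left(O \right)} = O \frac{1}{2} + \frac{1}{O} = \frac{O}{2} + \frac{1}{O} = \frac{1}{O} + \frac{O}{2}$)
$\left(k{\left(-8,\left(-4\right) 2 \right)} + j{\left(11 \right)}\right)^{2} = \left(\left(-4\right) 2 \left(-8\right) + \left(\frac{1}{11} + \frac{1}{2} \cdot 11\right)\right)^{2} = \left(\left(-8\right) \left(-8\right) + \left(\frac{1}{11} + \frac{11}{2}\right)\right)^{2} = \left(64 + \frac{123}{22}\right)^{2} = \left(\frac{1531}{22}\right)^{2} = \frac{2343961}{484}$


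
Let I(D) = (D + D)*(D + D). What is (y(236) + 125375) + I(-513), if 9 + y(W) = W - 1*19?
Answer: 1178259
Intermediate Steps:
I(D) = 4*D² (I(D) = (2*D)*(2*D) = 4*D²)
y(W) = -28 + W (y(W) = -9 + (W - 1*19) = -9 + (W - 19) = -9 + (-19 + W) = -28 + W)
(y(236) + 125375) + I(-513) = ((-28 + 236) + 125375) + 4*(-513)² = (208 + 125375) + 4*263169 = 125583 + 1052676 = 1178259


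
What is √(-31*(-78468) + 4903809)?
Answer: √7336317 ≈ 2708.6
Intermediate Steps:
√(-31*(-78468) + 4903809) = √(2432508 + 4903809) = √7336317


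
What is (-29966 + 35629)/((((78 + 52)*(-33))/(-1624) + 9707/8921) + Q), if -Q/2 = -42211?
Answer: 41021933876/611567491173 ≈ 0.067077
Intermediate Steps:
Q = 84422 (Q = -2*(-42211) = 84422)
(-29966 + 35629)/((((78 + 52)*(-33))/(-1624) + 9707/8921) + Q) = (-29966 + 35629)/((((78 + 52)*(-33))/(-1624) + 9707/8921) + 84422) = 5663/(((130*(-33))*(-1/1624) + 9707*(1/8921)) + 84422) = 5663/((-4290*(-1/1624) + 9707/8921) + 84422) = 5663/((2145/812 + 9707/8921) + 84422) = 5663/(27017629/7243852 + 84422) = 5663/(611567491173/7243852) = 5663*(7243852/611567491173) = 41021933876/611567491173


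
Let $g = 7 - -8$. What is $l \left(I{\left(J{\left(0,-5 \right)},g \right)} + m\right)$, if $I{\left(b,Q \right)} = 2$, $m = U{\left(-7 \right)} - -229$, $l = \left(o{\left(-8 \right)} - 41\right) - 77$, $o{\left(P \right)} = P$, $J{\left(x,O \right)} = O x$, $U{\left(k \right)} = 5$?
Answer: $-29736$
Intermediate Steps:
$g = 15$ ($g = 7 + 8 = 15$)
$l = -126$ ($l = \left(-8 - 41\right) - 77 = -49 - 77 = -126$)
$m = 234$ ($m = 5 - -229 = 5 + 229 = 234$)
$l \left(I{\left(J{\left(0,-5 \right)},g \right)} + m\right) = - 126 \left(2 + 234\right) = \left(-126\right) 236 = -29736$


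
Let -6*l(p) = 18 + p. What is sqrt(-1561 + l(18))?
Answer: I*sqrt(1567) ≈ 39.585*I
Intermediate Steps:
l(p) = -3 - p/6 (l(p) = -(18 + p)/6 = -3 - p/6)
sqrt(-1561 + l(18)) = sqrt(-1561 + (-3 - 1/6*18)) = sqrt(-1561 + (-3 - 3)) = sqrt(-1561 - 6) = sqrt(-1567) = I*sqrt(1567)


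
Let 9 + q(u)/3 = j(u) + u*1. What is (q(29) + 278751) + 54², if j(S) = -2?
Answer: 281721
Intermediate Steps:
q(u) = -33 + 3*u (q(u) = -27 + 3*(-2 + u*1) = -27 + 3*(-2 + u) = -27 + (-6 + 3*u) = -33 + 3*u)
(q(29) + 278751) + 54² = ((-33 + 3*29) + 278751) + 54² = ((-33 + 87) + 278751) + 2916 = (54 + 278751) + 2916 = 278805 + 2916 = 281721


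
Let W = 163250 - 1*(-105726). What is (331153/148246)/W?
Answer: 331153/39874616096 ≈ 8.3049e-6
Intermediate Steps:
W = 268976 (W = 163250 + 105726 = 268976)
(331153/148246)/W = (331153/148246)/268976 = (331153*(1/148246))*(1/268976) = (331153/148246)*(1/268976) = 331153/39874616096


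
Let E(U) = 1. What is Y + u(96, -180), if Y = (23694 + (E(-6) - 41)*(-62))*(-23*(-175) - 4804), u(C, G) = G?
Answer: -20389726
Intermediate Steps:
Y = -20389546 (Y = (23694 + (1 - 41)*(-62))*(-23*(-175) - 4804) = (23694 - 40*(-62))*(4025 - 4804) = (23694 + 2480)*(-779) = 26174*(-779) = -20389546)
Y + u(96, -180) = -20389546 - 180 = -20389726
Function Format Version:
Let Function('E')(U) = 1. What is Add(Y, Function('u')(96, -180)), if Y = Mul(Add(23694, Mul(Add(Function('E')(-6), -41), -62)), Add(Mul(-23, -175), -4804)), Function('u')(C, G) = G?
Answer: -20389726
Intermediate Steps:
Y = -20389546 (Y = Mul(Add(23694, Mul(Add(1, -41), -62)), Add(Mul(-23, -175), -4804)) = Mul(Add(23694, Mul(-40, -62)), Add(4025, -4804)) = Mul(Add(23694, 2480), -779) = Mul(26174, -779) = -20389546)
Add(Y, Function('u')(96, -180)) = Add(-20389546, -180) = -20389726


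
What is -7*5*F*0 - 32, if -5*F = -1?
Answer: -32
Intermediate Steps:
F = ⅕ (F = -⅕*(-1) = ⅕ ≈ 0.20000)
-7*5*F*0 - 32 = -7*5*(⅕)*0 - 32 = -7*0 - 32 = 0 - 32 = -32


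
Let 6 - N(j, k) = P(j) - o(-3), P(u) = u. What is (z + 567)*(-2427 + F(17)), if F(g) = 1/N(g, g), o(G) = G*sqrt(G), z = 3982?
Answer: 4549*(-7281*sqrt(3) + 26698*I)/(-11*I + 3*sqrt(3)) ≈ -1.1041e+7 + 159.71*I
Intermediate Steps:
o(G) = G**(3/2)
N(j, k) = 6 - j - 3*I*sqrt(3) (N(j, k) = 6 - (j - (-3)**(3/2)) = 6 - (j - (-3)*I*sqrt(3)) = 6 - (j + 3*I*sqrt(3)) = 6 + (-j - 3*I*sqrt(3)) = 6 - j - 3*I*sqrt(3))
F(g) = 1/(6 - g - 3*I*sqrt(3))
(z + 567)*(-2427 + F(17)) = (3982 + 567)*(-2427 + 1/(6 - 1*17 - 3*I*sqrt(3))) = 4549*(-2427 + 1/(6 - 17 - 3*I*sqrt(3))) = 4549*(-2427 + 1/(-11 - 3*I*sqrt(3))) = -11040423 + 4549/(-11 - 3*I*sqrt(3))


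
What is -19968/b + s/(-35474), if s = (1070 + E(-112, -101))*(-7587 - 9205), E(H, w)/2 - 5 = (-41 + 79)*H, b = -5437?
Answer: -338909582048/96436069 ≈ -3514.3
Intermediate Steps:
E(H, w) = 10 + 76*H (E(H, w) = 10 + 2*((-41 + 79)*H) = 10 + 2*(38*H) = 10 + 76*H)
s = 124798144 (s = (1070 + (10 + 76*(-112)))*(-7587 - 9205) = (1070 + (10 - 8512))*(-16792) = (1070 - 8502)*(-16792) = -7432*(-16792) = 124798144)
-19968/b + s/(-35474) = -19968/(-5437) + 124798144/(-35474) = -19968*(-1/5437) + 124798144*(-1/35474) = 19968/5437 - 62399072/17737 = -338909582048/96436069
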